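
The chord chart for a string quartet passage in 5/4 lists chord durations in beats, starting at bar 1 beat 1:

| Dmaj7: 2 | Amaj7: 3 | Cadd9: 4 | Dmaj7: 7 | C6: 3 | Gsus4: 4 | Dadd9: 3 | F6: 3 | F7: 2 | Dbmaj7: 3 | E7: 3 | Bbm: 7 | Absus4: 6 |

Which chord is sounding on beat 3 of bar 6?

Beat 3 of bar 6 is beat (6−1)×5 + 3 = 28 overall.
Running totals: Dmaj7 ends at 2, Amaj7 ends at 5, Cadd9 ends at 9, Dmaj7 ends at 16, C6 ends at 19, Gsus4 ends at 23, Dadd9 ends at 26, F6 ends at 29.
Beat 28 falls within F6.

F6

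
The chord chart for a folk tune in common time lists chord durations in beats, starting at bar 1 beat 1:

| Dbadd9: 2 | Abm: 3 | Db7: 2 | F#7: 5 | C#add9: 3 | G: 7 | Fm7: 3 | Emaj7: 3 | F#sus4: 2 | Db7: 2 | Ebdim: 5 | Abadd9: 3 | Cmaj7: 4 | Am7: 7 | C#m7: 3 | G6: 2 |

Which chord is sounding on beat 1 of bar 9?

Ebdim

Beat 1 of bar 9 is beat (9−1)×4 + 1 = 33 overall.
Running totals: Dbadd9 ends at 2, Abm ends at 5, Db7 ends at 7, F#7 ends at 12, C#add9 ends at 15, G ends at 22, Fm7 ends at 25, Emaj7 ends at 28, F#sus4 ends at 30, Db7 ends at 32, Ebdim ends at 37.
Beat 33 falls within Ebdim.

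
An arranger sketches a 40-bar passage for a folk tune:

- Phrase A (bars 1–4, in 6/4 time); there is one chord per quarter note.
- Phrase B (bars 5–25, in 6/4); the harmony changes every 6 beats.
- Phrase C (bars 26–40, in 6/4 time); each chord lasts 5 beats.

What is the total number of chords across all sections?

A: 4·6 = 24 beats, 24/1 = 24 chords.
B: 21·6 = 126 beats, 126/6 = 21 chords.
C: 15·6 = 90 beats, 90/5 = 18 chords.
Total: 24 + 21 + 18 = 63.

63 chords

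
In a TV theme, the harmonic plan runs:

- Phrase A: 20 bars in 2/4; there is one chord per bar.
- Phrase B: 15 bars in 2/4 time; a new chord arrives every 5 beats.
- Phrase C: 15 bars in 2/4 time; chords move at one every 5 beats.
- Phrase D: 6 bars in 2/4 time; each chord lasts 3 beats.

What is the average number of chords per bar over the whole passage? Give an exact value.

9/14 chords per bar

A: 20 × 2 = 40 beats ÷ 2 = 20 chords.
B: 15 × 2 = 30 beats ÷ 5 = 6 chords.
C: 15 × 2 = 30 beats ÷ 5 = 6 chords.
D: 6 × 2 = 12 beats ÷ 3 = 4 chords.
Overall: 36 chords over 56 bars → 36/56 = 9/14 chords per bar.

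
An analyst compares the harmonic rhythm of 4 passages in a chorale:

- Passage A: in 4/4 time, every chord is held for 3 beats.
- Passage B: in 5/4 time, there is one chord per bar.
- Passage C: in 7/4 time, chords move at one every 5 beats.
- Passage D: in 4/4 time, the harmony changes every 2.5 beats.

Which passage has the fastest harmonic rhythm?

A: 4 beats/bar ÷ 3 beats/chord = 4/3 chords/bar.
B: 5 beats/bar ÷ 5 beats/chord = 1 chord/bar.
C: 7 beats/bar ÷ 5 beats/chord = 1.4 chords/bar.
D: 4 beats/bar ÷ 2.5 beats/chord = 1.6 chords/bar.
Fastest is D at 1.6 chords/bar.

Passage D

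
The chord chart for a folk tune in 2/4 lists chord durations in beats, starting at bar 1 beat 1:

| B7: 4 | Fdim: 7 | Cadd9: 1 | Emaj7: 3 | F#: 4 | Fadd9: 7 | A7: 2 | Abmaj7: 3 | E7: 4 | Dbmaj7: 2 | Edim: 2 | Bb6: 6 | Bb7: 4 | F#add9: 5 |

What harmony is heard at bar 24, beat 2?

Beat 2 of bar 24 is beat (24−1)×2 + 2 = 48 overall.
Running totals: B7 ends at 4, Fdim ends at 11, Cadd9 ends at 12, Emaj7 ends at 15, F# ends at 19, Fadd9 ends at 26, A7 ends at 28, Abmaj7 ends at 31, E7 ends at 35, Dbmaj7 ends at 37, Edim ends at 39, Bb6 ends at 45, Bb7 ends at 49.
Beat 48 falls within Bb7.

Bb7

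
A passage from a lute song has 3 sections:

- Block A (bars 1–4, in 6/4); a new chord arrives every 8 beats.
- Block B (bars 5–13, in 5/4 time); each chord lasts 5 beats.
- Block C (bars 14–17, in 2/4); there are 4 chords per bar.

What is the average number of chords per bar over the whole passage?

28/17 chords per bar

A: 4 bars of 6 beats is 24 beats; at 8 beats each that's 3 chords.
B: 9 bars of 5 beats is 45 beats; at 5 beats each that's 9 chords.
C: 4 bars of 2 beats is 8 beats; at 0.5 beats each that's 16 chords.
Overall: 28 chords over 17 bars → 28/17 = 28/17 chords per bar.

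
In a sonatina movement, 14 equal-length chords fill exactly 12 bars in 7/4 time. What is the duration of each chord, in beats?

6 beats

12 bars × 7 beats/bar = 84 beats total.
84 beats ÷ 14 chords = 6 beats per chord.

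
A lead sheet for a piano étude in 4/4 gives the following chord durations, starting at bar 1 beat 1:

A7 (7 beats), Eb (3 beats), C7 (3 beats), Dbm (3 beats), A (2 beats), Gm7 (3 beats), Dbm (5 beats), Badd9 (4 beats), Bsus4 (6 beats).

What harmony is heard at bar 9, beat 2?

Bsus4

Beat 2 of bar 9 is beat (9−1)×4 + 2 = 34 overall.
Running totals: A7 ends at 7, Eb ends at 10, C7 ends at 13, Dbm ends at 16, A ends at 18, Gm7 ends at 21, Dbm ends at 26, Badd9 ends at 30, Bsus4 ends at 36.
Beat 34 falls within Bsus4.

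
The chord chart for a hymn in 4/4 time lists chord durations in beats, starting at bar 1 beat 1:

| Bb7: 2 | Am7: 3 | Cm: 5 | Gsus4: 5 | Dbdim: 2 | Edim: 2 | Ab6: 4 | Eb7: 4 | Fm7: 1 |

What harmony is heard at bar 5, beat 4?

Beat 4 of bar 5 is beat (5−1)×4 + 4 = 20 overall.
Running totals: Bb7 ends at 2, Am7 ends at 5, Cm ends at 10, Gsus4 ends at 15, Dbdim ends at 17, Edim ends at 19, Ab6 ends at 23.
Beat 20 falls within Ab6.

Ab6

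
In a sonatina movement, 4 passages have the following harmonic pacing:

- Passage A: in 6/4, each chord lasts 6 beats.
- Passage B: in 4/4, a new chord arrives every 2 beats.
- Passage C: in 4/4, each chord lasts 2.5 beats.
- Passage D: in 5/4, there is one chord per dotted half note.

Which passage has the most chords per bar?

A: 6 beats/bar ÷ 6 beats/chord = 1 chord/bar.
B: 4 beats/bar ÷ 2 beats/chord = 2 chords/bar.
C: 4 beats/bar ÷ 2.5 beats/chord = 1.6 chords/bar.
D: 5 beats/bar ÷ 3 beats/chord = 5/3 chords/bar.
Fastest is B at 2 chords/bar.

Passage B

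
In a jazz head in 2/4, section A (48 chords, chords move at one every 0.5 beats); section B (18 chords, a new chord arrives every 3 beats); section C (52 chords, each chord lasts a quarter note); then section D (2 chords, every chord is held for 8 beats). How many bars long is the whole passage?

A: 48 × 0.5 = 24 beats = 12 bars.
B: 18 × 3 = 54 beats = 27 bars.
C: 52 × 1 = 52 beats = 26 bars.
D: 2 × 8 = 16 beats = 8 bars.
Total: 12 + 27 + 26 + 8 = 73 bars.

73 bars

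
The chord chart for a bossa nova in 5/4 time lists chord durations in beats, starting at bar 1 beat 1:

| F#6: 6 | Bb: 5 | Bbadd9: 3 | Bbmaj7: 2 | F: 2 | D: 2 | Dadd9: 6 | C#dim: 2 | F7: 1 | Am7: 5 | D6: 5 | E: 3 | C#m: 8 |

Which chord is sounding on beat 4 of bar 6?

F7

Beat 4 of bar 6 is beat (6−1)×5 + 4 = 29 overall.
Running totals: F#6 ends at 6, Bb ends at 11, Bbadd9 ends at 14, Bbmaj7 ends at 16, F ends at 18, D ends at 20, Dadd9 ends at 26, C#dim ends at 28, F7 ends at 29.
Beat 29 falls within F7.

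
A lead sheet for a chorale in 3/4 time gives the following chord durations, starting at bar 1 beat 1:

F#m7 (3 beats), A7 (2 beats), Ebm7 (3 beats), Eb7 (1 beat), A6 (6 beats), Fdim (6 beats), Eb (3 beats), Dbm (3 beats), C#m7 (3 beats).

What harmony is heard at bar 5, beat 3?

Beat 3 of bar 5 is beat (5−1)×3 + 3 = 15 overall.
Running totals: F#m7 ends at 3, A7 ends at 5, Ebm7 ends at 8, Eb7 ends at 9, A6 ends at 15.
Beat 15 falls within A6.

A6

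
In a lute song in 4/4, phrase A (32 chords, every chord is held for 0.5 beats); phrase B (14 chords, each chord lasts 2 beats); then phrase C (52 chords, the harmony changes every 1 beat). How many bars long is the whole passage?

A: 32 × 0.5 = 16 beats = 4 bars.
B: 14 × 2 = 28 beats = 7 bars.
C: 52 × 1 = 52 beats = 13 bars.
Total: 4 + 7 + 13 = 24 bars.

24 bars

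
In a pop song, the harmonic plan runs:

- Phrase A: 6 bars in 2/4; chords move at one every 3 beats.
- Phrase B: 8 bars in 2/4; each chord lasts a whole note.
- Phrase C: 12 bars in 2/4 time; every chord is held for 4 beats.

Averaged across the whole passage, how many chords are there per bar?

7/13 chords per bar

A: 6 bars of 2 beats is 12 beats; at 3 beats each that's 4 chords.
B: 8 bars of 2 beats is 16 beats; at 4 beats each that's 4 chords.
C: 12 bars of 2 beats is 24 beats; at 4 beats each that's 6 chords.
Overall: 14 chords over 26 bars → 14/26 = 7/13 chords per bar.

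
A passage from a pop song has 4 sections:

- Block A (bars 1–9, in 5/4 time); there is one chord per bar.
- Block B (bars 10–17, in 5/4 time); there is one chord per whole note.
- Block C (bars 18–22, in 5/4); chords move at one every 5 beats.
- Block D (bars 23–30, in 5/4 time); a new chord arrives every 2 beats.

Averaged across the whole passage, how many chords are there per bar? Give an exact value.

22/15 chords per bar

A: 9 bars of 5 beats is 45 beats; at 5 beats each that's 9 chords.
B: 8 bars of 5 beats is 40 beats; at 4 beats each that's 10 chords.
C: 5 bars of 5 beats is 25 beats; at 5 beats each that's 5 chords.
D: 8 bars of 5 beats is 40 beats; at 2 beats each that's 20 chords.
Overall: 44 chords over 30 bars → 44/30 = 22/15 chords per bar.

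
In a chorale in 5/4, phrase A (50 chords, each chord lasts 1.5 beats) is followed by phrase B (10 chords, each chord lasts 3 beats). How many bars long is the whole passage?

A: 50 × 1.5 = 75 beats = 15 bars.
B: 10 × 3 = 30 beats = 6 bars.
Total: 15 + 6 = 21 bars.

21 bars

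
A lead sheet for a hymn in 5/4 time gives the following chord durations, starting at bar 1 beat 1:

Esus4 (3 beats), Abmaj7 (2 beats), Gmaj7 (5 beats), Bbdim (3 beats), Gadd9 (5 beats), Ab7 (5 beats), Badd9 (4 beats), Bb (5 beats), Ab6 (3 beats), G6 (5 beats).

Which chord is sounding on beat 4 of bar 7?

Ab6

Beat 4 of bar 7 is beat (7−1)×5 + 4 = 34 overall.
Running totals: Esus4 ends at 3, Abmaj7 ends at 5, Gmaj7 ends at 10, Bbdim ends at 13, Gadd9 ends at 18, Ab7 ends at 23, Badd9 ends at 27, Bb ends at 32, Ab6 ends at 35.
Beat 34 falls within Ab6.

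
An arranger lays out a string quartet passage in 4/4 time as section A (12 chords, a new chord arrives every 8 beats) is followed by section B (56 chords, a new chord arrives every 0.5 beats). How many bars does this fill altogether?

31 bars

A: 12 × 8 = 96 beats = 24 bars.
B: 56 × 0.5 = 28 beats = 7 bars.
Total: 24 + 7 = 31 bars.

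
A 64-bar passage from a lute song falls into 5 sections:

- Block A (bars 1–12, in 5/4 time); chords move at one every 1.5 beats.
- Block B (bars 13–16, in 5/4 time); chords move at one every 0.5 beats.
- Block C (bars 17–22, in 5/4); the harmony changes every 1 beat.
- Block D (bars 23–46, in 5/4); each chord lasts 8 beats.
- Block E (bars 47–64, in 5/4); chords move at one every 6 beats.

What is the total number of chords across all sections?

140 chords

A: 12 bars × 5 beats = 60 beats; 1.5 beats/chord → 40 chords.
B: 4 bars × 5 beats = 20 beats; 0.5 beats/chord → 40 chords.
C: 6 bars × 5 beats = 30 beats; 1 beat/chord → 30 chords.
D: 24 bars × 5 beats = 120 beats; 8 beats/chord → 15 chords.
E: 18 bars × 5 beats = 90 beats; 6 beats/chord → 15 chords.
Total: 40 + 40 + 30 + 15 + 15 = 140.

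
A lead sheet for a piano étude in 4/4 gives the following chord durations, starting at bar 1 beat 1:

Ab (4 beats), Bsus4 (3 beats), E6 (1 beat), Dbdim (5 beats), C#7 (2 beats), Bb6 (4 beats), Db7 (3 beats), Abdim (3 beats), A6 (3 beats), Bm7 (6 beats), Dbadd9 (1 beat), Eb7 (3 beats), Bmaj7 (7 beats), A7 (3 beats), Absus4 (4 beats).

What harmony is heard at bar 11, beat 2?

Bmaj7

Beat 2 of bar 11 is beat (11−1)×4 + 2 = 42 overall.
Running totals: Ab ends at 4, Bsus4 ends at 7, E6 ends at 8, Dbdim ends at 13, C#7 ends at 15, Bb6 ends at 19, Db7 ends at 22, Abdim ends at 25, A6 ends at 28, Bm7 ends at 34, Dbadd9 ends at 35, Eb7 ends at 38, Bmaj7 ends at 45.
Beat 42 falls within Bmaj7.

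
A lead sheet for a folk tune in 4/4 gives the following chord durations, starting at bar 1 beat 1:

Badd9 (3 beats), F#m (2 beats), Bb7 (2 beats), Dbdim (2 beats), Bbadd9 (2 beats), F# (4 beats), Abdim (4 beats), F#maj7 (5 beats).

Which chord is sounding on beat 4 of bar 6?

F#maj7

Beat 4 of bar 6 is beat (6−1)×4 + 4 = 24 overall.
Running totals: Badd9 ends at 3, F#m ends at 5, Bb7 ends at 7, Dbdim ends at 9, Bbadd9 ends at 11, F# ends at 15, Abdim ends at 19, F#maj7 ends at 24.
Beat 24 falls within F#maj7.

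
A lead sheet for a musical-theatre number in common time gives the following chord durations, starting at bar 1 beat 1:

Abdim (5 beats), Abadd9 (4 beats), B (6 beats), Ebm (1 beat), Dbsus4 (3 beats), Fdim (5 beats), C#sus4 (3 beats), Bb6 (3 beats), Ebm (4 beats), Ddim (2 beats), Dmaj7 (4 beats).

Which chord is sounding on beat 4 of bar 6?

Beat 4 of bar 6 is beat (6−1)×4 + 4 = 24 overall.
Running totals: Abdim ends at 5, Abadd9 ends at 9, B ends at 15, Ebm ends at 16, Dbsus4 ends at 19, Fdim ends at 24.
Beat 24 falls within Fdim.

Fdim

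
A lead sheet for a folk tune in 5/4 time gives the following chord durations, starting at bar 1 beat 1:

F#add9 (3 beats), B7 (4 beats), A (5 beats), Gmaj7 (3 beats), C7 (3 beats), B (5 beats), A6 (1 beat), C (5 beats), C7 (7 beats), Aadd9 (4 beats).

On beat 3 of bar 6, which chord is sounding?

Beat 3 of bar 6 is beat (6−1)×5 + 3 = 28 overall.
Running totals: F#add9 ends at 3, B7 ends at 7, A ends at 12, Gmaj7 ends at 15, C7 ends at 18, B ends at 23, A6 ends at 24, C ends at 29.
Beat 28 falls within C.

C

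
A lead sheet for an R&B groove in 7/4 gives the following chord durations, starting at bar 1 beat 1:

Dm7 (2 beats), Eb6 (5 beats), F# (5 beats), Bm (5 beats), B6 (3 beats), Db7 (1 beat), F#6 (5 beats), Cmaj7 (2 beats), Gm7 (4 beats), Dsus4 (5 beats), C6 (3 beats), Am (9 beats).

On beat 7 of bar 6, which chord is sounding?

Am

Beat 7 of bar 6 is beat (6−1)×7 + 7 = 42 overall.
Running totals: Dm7 ends at 2, Eb6 ends at 7, F# ends at 12, Bm ends at 17, B6 ends at 20, Db7 ends at 21, F#6 ends at 26, Cmaj7 ends at 28, Gm7 ends at 32, Dsus4 ends at 37, C6 ends at 40, Am ends at 49.
Beat 42 falls within Am.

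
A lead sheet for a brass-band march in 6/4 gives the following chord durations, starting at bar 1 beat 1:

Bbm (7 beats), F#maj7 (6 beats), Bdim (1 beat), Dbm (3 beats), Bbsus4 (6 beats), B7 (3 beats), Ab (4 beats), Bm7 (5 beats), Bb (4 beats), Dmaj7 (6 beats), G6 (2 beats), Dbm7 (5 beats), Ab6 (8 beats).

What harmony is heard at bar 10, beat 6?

Beat 6 of bar 10 is beat (10−1)×6 + 6 = 60 overall.
Running totals: Bbm ends at 7, F#maj7 ends at 13, Bdim ends at 14, Dbm ends at 17, Bbsus4 ends at 23, B7 ends at 26, Ab ends at 30, Bm7 ends at 35, Bb ends at 39, Dmaj7 ends at 45, G6 ends at 47, Dbm7 ends at 52, Ab6 ends at 60.
Beat 60 falls within Ab6.

Ab6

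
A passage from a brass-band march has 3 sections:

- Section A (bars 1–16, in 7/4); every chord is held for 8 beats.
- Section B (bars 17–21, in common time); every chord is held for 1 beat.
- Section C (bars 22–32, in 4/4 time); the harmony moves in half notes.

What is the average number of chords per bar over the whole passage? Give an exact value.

1.75 chords per bar

A: 16 × 7 = 112 beats ÷ 8 = 14 chords.
B: 5 × 4 = 20 beats ÷ 1 = 20 chords.
C: 11 × 4 = 44 beats ÷ 2 = 22 chords.
Overall: 56 chords over 32 bars → 56/32 = 1.75 chords per bar.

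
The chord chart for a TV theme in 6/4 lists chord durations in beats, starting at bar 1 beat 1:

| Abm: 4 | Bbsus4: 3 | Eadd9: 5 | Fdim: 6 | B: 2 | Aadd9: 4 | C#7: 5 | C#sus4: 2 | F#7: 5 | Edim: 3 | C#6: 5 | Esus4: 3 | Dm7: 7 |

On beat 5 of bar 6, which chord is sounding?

Beat 5 of bar 6 is beat (6−1)×6 + 5 = 35 overall.
Running totals: Abm ends at 4, Bbsus4 ends at 7, Eadd9 ends at 12, Fdim ends at 18, B ends at 20, Aadd9 ends at 24, C#7 ends at 29, C#sus4 ends at 31, F#7 ends at 36.
Beat 35 falls within F#7.

F#7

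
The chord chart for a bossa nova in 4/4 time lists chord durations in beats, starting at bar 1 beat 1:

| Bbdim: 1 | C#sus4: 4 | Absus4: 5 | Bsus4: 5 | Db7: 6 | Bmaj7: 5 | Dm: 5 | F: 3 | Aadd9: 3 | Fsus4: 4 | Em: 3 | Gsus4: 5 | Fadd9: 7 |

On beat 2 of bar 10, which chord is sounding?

Beat 2 of bar 10 is beat (10−1)×4 + 2 = 38 overall.
Running totals: Bbdim ends at 1, C#sus4 ends at 5, Absus4 ends at 10, Bsus4 ends at 15, Db7 ends at 21, Bmaj7 ends at 26, Dm ends at 31, F ends at 34, Aadd9 ends at 37, Fsus4 ends at 41.
Beat 38 falls within Fsus4.

Fsus4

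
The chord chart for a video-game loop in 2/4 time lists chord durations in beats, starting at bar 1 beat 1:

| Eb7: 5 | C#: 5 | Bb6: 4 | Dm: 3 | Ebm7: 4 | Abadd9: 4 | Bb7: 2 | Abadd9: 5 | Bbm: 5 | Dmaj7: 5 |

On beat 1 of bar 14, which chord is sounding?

Bb7

Beat 1 of bar 14 is beat (14−1)×2 + 1 = 27 overall.
Running totals: Eb7 ends at 5, C# ends at 10, Bb6 ends at 14, Dm ends at 17, Ebm7 ends at 21, Abadd9 ends at 25, Bb7 ends at 27.
Beat 27 falls within Bb7.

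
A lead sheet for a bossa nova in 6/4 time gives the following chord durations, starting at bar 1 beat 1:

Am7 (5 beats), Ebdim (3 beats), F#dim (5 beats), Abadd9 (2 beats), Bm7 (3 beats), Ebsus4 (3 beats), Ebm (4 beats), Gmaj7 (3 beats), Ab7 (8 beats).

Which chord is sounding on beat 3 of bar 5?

Beat 3 of bar 5 is beat (5−1)×6 + 3 = 27 overall.
Running totals: Am7 ends at 5, Ebdim ends at 8, F#dim ends at 13, Abadd9 ends at 15, Bm7 ends at 18, Ebsus4 ends at 21, Ebm ends at 25, Gmaj7 ends at 28.
Beat 27 falls within Gmaj7.

Gmaj7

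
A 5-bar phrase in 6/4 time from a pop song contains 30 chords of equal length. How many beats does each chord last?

1 beat

5 bars × 6 beats/bar = 30 beats total.
30 beats ÷ 30 chords = 1 beats per chord.
(That is a quarter note.)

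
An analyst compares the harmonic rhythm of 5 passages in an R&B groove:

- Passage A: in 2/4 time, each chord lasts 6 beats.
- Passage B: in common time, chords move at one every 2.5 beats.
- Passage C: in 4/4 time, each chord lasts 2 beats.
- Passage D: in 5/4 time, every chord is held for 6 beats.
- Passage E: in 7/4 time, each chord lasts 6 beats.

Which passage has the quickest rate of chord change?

Passage C

A: each chord is 6 beats in 2/4, so 1/3 per bar.
B: each chord is 2.5 beats in 4/4, so 1.6 per bar.
C: each chord is 2 beats in 4/4, so 2 per bar.
D: each chord is 6 beats in 5/4, so 5/6 per bar.
E: each chord is 6 beats in 7/4, so 7/6 per bar.
Fastest is C at 2 chords/bar.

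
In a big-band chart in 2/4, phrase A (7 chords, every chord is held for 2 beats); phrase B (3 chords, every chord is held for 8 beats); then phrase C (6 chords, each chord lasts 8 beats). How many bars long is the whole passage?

43 bars

A: 7 × 2 = 14 beats = 7 bars.
B: 3 × 8 = 24 beats = 12 bars.
C: 6 × 8 = 48 beats = 24 bars.
Total: 7 + 12 + 24 = 43 bars.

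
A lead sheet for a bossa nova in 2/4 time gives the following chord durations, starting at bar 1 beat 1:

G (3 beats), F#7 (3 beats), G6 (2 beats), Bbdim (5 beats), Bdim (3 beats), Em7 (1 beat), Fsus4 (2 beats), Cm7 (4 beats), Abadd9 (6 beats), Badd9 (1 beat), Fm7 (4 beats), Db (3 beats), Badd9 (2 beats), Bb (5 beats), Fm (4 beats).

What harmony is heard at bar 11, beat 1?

Cm7

Beat 1 of bar 11 is beat (11−1)×2 + 1 = 21 overall.
Running totals: G ends at 3, F#7 ends at 6, G6 ends at 8, Bbdim ends at 13, Bdim ends at 16, Em7 ends at 17, Fsus4 ends at 19, Cm7 ends at 23.
Beat 21 falls within Cm7.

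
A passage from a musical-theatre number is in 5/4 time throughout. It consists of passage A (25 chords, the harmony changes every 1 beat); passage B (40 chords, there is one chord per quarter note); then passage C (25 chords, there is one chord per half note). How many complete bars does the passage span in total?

A: 25 × 1 = 25 beats = 5 bars.
B: 40 × 1 = 40 beats = 8 bars.
C: 25 × 2 = 50 beats = 10 bars.
Total: 5 + 8 + 10 = 23 bars.

23 bars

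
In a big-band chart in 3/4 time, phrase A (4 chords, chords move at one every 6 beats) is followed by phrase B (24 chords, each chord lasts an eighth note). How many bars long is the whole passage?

A: 4 × 6 = 24 beats = 8 bars.
B: 24 × 0.5 = 12 beats = 4 bars.
Total: 8 + 4 = 12 bars.

12 bars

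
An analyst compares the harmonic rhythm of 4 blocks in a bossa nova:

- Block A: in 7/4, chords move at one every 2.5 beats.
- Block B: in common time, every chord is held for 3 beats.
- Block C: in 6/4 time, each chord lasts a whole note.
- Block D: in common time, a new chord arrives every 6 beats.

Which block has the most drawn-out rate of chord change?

Block D

A: each chord is 2.5 beats in 7/4, so 2.8 per bar.
B: each chord is 3 beats in 4/4, so 4/3 per bar.
C: each chord is 4 beats in 6/4, so 1.5 per bar.
D: each chord is 6 beats in 4/4, so 2/3 per bar.
Slowest is D at 2/3 chords/bar.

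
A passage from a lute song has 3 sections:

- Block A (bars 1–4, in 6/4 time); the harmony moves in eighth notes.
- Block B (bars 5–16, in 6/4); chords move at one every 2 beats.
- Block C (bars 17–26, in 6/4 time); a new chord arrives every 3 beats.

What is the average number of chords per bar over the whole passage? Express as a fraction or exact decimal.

4 chords per bar

A: 4 × 6 = 24 beats ÷ 0.5 = 48 chords.
B: 12 × 6 = 72 beats ÷ 2 = 36 chords.
C: 10 × 6 = 60 beats ÷ 3 = 20 chords.
Overall: 104 chords over 26 bars → 104/26 = 4 chords per bar.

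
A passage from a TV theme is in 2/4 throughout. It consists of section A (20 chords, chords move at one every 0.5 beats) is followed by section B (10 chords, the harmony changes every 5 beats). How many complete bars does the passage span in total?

A: 20 × 0.5 = 10 beats = 5 bars.
B: 10 × 5 = 50 beats = 25 bars.
Total: 5 + 25 = 30 bars.

30 bars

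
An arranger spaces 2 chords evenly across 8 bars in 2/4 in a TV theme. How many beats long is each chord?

8 bars × 2 beats/bar = 16 beats total.
16 beats ÷ 2 chords = 8 beats per chord.

8 beats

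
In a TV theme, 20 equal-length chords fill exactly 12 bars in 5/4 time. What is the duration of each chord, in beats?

12 bars × 5 beats/bar = 60 beats total.
60 beats ÷ 20 chords = 3 beats per chord.
(That is a dotted half note.)

3 beats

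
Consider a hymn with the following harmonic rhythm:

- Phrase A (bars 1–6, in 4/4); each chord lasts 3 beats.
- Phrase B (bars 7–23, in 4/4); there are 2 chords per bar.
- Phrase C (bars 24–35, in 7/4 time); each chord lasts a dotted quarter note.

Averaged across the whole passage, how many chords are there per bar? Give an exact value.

2.8 chords per bar

A: 6 bars of 4 beats is 24 beats; at 3 beats each that's 8 chords.
B: 17 bars of 4 beats is 68 beats; at 2 beats each that's 34 chords.
C: 12 bars of 7 beats is 84 beats; at 1.5 beats each that's 56 chords.
Overall: 98 chords over 35 bars → 98/35 = 2.8 chords per bar.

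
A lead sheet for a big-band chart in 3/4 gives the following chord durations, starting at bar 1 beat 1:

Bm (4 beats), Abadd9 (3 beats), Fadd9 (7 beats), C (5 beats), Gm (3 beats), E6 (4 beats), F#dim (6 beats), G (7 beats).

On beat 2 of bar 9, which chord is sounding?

E6

Beat 2 of bar 9 is beat (9−1)×3 + 2 = 26 overall.
Running totals: Bm ends at 4, Abadd9 ends at 7, Fadd9 ends at 14, C ends at 19, Gm ends at 22, E6 ends at 26.
Beat 26 falls within E6.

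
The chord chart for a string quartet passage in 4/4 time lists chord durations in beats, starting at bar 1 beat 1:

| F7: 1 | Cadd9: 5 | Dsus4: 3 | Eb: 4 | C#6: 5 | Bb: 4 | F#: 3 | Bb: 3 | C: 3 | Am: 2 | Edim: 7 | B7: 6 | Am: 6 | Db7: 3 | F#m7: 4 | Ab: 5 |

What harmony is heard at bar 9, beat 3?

Beat 3 of bar 9 is beat (9−1)×4 + 3 = 35 overall.
Running totals: F7 ends at 1, Cadd9 ends at 6, Dsus4 ends at 9, Eb ends at 13, C#6 ends at 18, Bb ends at 22, F# ends at 25, Bb ends at 28, C ends at 31, Am ends at 33, Edim ends at 40.
Beat 35 falls within Edim.

Edim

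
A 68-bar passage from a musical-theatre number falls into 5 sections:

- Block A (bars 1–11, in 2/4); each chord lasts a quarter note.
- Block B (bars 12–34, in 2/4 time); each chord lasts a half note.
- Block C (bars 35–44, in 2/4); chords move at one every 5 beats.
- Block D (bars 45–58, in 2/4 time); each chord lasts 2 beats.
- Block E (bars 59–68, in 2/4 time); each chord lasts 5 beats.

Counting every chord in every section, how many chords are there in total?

67 chords

A: 11 bars × 2 beats = 22 beats; 1 beat/chord → 22 chords.
B: 23 bars × 2 beats = 46 beats; 2 beats/chord → 23 chords.
C: 10 bars × 2 beats = 20 beats; 5 beats/chord → 4 chords.
D: 14 bars × 2 beats = 28 beats; 2 beats/chord → 14 chords.
E: 10 bars × 2 beats = 20 beats; 5 beats/chord → 4 chords.
Total: 22 + 23 + 4 + 14 + 4 = 67.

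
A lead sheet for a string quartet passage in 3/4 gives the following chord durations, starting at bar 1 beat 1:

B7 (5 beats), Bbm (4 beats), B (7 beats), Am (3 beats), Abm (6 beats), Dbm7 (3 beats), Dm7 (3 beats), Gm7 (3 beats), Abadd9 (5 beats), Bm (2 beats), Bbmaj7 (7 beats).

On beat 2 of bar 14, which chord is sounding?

Beat 2 of bar 14 is beat (14−1)×3 + 2 = 41 overall.
Running totals: B7 ends at 5, Bbm ends at 9, B ends at 16, Am ends at 19, Abm ends at 25, Dbm7 ends at 28, Dm7 ends at 31, Gm7 ends at 34, Abadd9 ends at 39, Bm ends at 41.
Beat 41 falls within Bm.

Bm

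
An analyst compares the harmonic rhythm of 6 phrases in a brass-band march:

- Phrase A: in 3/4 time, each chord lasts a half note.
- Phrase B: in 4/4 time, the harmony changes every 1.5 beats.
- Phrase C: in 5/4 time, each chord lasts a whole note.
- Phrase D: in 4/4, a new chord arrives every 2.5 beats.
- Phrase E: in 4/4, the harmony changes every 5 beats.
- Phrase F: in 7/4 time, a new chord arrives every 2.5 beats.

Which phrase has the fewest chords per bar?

Phrase E

A: 3 beats/bar ÷ 2 beats/chord = 1.5 chords/bar.
B: 4 beats/bar ÷ 1.5 beats/chord = 8/3 chords/bar.
C: 5 beats/bar ÷ 4 beats/chord = 1.25 chords/bar.
D: 4 beats/bar ÷ 2.5 beats/chord = 1.6 chords/bar.
E: 4 beats/bar ÷ 5 beats/chord = 0.8 chords/bar.
F: 7 beats/bar ÷ 2.5 beats/chord = 2.8 chords/bar.
Slowest is E at 0.8 chords/bar.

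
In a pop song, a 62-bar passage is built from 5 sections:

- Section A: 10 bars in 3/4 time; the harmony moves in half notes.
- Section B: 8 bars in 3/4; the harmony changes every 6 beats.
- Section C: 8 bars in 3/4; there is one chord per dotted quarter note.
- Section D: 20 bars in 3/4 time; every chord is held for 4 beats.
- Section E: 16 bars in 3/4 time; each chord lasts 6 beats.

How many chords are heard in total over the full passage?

A has 30 beats and chords last 2 each, so 15 chords.
B has 24 beats and chords last 6 each, so 4 chords.
C has 24 beats and chords last 1.5 each, so 16 chords.
D has 60 beats and chords last 4 each, so 15 chords.
E has 48 beats and chords last 6 each, so 8 chords.
Total: 15 + 4 + 16 + 15 + 8 = 58.

58 chords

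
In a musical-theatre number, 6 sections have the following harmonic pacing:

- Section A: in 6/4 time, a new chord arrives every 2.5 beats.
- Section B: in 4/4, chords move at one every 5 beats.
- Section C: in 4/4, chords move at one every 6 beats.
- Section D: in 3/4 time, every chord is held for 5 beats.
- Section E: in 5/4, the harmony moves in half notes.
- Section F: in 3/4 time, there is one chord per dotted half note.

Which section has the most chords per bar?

A: each chord is 2.5 beats in 6/4, so 2.4 per bar.
B: each chord is 5 beats in 4/4, so 0.8 per bar.
C: each chord is 6 beats in 4/4, so 2/3 per bar.
D: each chord is 5 beats in 3/4, so 0.6 per bar.
E: each chord is 2 beats in 5/4, so 2.5 per bar.
F: each chord is 3 beats in 3/4, so 1 per bar.
Fastest is E at 2.5 chords/bar.

Section E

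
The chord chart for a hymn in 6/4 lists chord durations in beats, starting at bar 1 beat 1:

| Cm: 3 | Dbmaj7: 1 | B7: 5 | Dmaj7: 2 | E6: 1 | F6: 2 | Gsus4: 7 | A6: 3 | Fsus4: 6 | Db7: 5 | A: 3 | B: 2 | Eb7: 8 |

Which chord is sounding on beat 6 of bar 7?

Beat 6 of bar 7 is beat (7−1)×6 + 6 = 42 overall.
Running totals: Cm ends at 3, Dbmaj7 ends at 4, B7 ends at 9, Dmaj7 ends at 11, E6 ends at 12, F6 ends at 14, Gsus4 ends at 21, A6 ends at 24, Fsus4 ends at 30, Db7 ends at 35, A ends at 38, B ends at 40, Eb7 ends at 48.
Beat 42 falls within Eb7.

Eb7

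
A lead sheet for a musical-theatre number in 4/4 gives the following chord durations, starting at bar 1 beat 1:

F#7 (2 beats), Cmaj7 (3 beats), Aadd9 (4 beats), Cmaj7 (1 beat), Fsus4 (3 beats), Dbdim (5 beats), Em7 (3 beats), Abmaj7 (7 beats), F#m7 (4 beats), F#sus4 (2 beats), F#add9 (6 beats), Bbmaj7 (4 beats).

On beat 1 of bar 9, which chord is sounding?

F#sus4

Beat 1 of bar 9 is beat (9−1)×4 + 1 = 33 overall.
Running totals: F#7 ends at 2, Cmaj7 ends at 5, Aadd9 ends at 9, Cmaj7 ends at 10, Fsus4 ends at 13, Dbdim ends at 18, Em7 ends at 21, Abmaj7 ends at 28, F#m7 ends at 32, F#sus4 ends at 34.
Beat 33 falls within F#sus4.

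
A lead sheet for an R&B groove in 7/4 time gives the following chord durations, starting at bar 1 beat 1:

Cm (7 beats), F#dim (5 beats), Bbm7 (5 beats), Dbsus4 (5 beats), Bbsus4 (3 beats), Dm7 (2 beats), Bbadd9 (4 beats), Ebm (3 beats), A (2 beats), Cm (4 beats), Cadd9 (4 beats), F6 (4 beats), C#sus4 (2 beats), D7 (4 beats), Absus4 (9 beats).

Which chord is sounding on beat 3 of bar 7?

F6

Beat 3 of bar 7 is beat (7−1)×7 + 3 = 45 overall.
Running totals: Cm ends at 7, F#dim ends at 12, Bbm7 ends at 17, Dbsus4 ends at 22, Bbsus4 ends at 25, Dm7 ends at 27, Bbadd9 ends at 31, Ebm ends at 34, A ends at 36, Cm ends at 40, Cadd9 ends at 44, F6 ends at 48.
Beat 45 falls within F6.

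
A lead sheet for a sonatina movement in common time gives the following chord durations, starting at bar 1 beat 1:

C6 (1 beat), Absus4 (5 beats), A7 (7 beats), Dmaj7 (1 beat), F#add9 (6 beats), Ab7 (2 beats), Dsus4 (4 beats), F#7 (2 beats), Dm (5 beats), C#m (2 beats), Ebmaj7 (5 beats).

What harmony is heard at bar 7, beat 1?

Dsus4

Beat 1 of bar 7 is beat (7−1)×4 + 1 = 25 overall.
Running totals: C6 ends at 1, Absus4 ends at 6, A7 ends at 13, Dmaj7 ends at 14, F#add9 ends at 20, Ab7 ends at 22, Dsus4 ends at 26.
Beat 25 falls within Dsus4.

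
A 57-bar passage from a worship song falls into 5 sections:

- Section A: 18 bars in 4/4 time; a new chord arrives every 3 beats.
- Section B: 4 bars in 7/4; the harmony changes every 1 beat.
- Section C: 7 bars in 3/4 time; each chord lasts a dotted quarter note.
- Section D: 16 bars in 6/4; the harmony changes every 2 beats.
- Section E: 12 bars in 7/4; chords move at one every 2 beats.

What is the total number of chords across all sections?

156 chords

A: 18·4 = 72 beats, 72/3 = 24 chords.
B: 4·7 = 28 beats, 28/1 = 28 chords.
C: 7·3 = 21 beats, 21/1.5 = 14 chords.
D: 16·6 = 96 beats, 96/2 = 48 chords.
E: 12·7 = 84 beats, 84/2 = 42 chords.
Total: 24 + 28 + 14 + 48 + 42 = 156.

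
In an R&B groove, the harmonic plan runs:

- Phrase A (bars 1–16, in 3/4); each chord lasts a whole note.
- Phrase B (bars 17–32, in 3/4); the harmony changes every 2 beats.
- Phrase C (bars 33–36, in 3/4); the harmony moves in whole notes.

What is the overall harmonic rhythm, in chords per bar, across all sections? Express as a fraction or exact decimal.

13/12 chords per bar

A: 16 bars of 3 beats is 48 beats; at 4 beats each that's 12 chords.
B: 16 bars of 3 beats is 48 beats; at 2 beats each that's 24 chords.
C: 4 bars of 3 beats is 12 beats; at 4 beats each that's 3 chords.
Overall: 39 chords over 36 bars → 39/36 = 13/12 chords per bar.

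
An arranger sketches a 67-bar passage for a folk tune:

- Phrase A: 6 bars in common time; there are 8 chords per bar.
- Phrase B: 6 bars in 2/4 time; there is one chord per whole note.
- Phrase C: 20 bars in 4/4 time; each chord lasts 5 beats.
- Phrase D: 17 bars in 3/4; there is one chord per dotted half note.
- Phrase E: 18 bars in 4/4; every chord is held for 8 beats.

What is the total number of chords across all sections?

A: 6 bars × 4 beats = 24 beats; 0.5 beats/chord → 48 chords.
B: 6 bars × 2 beats = 12 beats; 4 beats/chord → 3 chords.
C: 20 bars × 4 beats = 80 beats; 5 beats/chord → 16 chords.
D: 17 bars × 3 beats = 51 beats; 3 beats/chord → 17 chords.
E: 18 bars × 4 beats = 72 beats; 8 beats/chord → 9 chords.
Total: 48 + 3 + 16 + 17 + 9 = 93.

93 chords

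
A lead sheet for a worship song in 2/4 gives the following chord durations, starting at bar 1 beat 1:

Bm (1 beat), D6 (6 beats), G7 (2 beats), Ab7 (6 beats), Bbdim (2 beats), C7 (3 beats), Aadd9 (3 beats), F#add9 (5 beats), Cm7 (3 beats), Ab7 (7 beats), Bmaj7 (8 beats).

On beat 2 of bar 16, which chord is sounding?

Ab7

Beat 2 of bar 16 is beat (16−1)×2 + 2 = 32 overall.
Running totals: Bm ends at 1, D6 ends at 7, G7 ends at 9, Ab7 ends at 15, Bbdim ends at 17, C7 ends at 20, Aadd9 ends at 23, F#add9 ends at 28, Cm7 ends at 31, Ab7 ends at 38.
Beat 32 falls within Ab7.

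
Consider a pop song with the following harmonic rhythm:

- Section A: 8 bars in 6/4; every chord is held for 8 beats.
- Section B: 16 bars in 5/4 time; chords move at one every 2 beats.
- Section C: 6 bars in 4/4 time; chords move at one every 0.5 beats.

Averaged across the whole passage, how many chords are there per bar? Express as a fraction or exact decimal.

47/15 chords per bar

A: 8 bars of 6 beats is 48 beats; at 8 beats each that's 6 chords.
B: 16 bars of 5 beats is 80 beats; at 2 beats each that's 40 chords.
C: 6 bars of 4 beats is 24 beats; at 0.5 beats each that's 48 chords.
Overall: 94 chords over 30 bars → 94/30 = 47/15 chords per bar.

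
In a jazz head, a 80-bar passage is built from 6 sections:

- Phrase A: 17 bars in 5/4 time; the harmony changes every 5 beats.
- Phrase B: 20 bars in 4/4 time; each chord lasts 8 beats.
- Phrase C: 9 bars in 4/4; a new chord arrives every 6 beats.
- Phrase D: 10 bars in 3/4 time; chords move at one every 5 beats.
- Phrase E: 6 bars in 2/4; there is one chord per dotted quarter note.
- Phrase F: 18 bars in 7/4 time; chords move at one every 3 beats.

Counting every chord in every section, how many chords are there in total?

89 chords

A: 17·5 = 85 beats, 85/5 = 17 chords.
B: 20·4 = 80 beats, 80/8 = 10 chords.
C: 9·4 = 36 beats, 36/6 = 6 chords.
D: 10·3 = 30 beats, 30/5 = 6 chords.
E: 6·2 = 12 beats, 12/1.5 = 8 chords.
F: 18·7 = 126 beats, 126/3 = 42 chords.
Total: 17 + 10 + 6 + 6 + 8 + 42 = 89.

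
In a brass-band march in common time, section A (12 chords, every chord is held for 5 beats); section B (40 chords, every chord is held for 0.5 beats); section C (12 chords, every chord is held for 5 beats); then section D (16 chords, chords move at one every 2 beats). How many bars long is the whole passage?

A: 12 × 5 = 60 beats = 15 bars.
B: 40 × 0.5 = 20 beats = 5 bars.
C: 12 × 5 = 60 beats = 15 bars.
D: 16 × 2 = 32 beats = 8 bars.
Total: 15 + 5 + 15 + 8 = 43 bars.

43 bars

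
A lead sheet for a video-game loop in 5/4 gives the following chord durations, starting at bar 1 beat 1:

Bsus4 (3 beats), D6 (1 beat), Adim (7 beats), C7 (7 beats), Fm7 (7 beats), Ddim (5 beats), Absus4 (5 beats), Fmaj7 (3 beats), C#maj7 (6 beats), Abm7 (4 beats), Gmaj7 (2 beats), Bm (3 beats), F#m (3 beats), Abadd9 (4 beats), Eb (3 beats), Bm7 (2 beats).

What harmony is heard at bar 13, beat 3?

Beat 3 of bar 13 is beat (13−1)×5 + 3 = 63 overall.
Running totals: Bsus4 ends at 3, D6 ends at 4, Adim ends at 11, C7 ends at 18, Fm7 ends at 25, Ddim ends at 30, Absus4 ends at 35, Fmaj7 ends at 38, C#maj7 ends at 44, Abm7 ends at 48, Gmaj7 ends at 50, Bm ends at 53, F#m ends at 56, Abadd9 ends at 60, Eb ends at 63.
Beat 63 falls within Eb.

Eb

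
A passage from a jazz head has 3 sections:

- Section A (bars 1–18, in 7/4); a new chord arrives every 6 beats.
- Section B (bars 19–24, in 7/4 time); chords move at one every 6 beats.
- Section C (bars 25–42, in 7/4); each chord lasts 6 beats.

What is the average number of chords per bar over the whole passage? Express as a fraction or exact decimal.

7/6 chords per bar

A: 18 bars of 7 beats is 126 beats; at 6 beats each that's 21 chords.
B: 6 bars of 7 beats is 42 beats; at 6 beats each that's 7 chords.
C: 18 bars of 7 beats is 126 beats; at 6 beats each that's 21 chords.
Overall: 49 chords over 42 bars → 49/42 = 7/6 chords per bar.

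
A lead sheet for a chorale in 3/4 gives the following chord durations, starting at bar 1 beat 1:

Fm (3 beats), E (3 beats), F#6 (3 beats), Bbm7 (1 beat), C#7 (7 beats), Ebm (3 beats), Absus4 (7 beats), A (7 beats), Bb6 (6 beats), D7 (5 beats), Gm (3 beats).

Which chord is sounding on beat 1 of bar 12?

A

Beat 1 of bar 12 is beat (12−1)×3 + 1 = 34 overall.
Running totals: Fm ends at 3, E ends at 6, F#6 ends at 9, Bbm7 ends at 10, C#7 ends at 17, Ebm ends at 20, Absus4 ends at 27, A ends at 34.
Beat 34 falls within A.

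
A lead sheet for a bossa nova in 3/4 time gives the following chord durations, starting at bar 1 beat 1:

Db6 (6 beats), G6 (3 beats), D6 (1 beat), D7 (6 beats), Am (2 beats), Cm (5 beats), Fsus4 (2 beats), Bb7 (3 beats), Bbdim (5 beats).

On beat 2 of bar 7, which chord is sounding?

Cm

Beat 2 of bar 7 is beat (7−1)×3 + 2 = 20 overall.
Running totals: Db6 ends at 6, G6 ends at 9, D6 ends at 10, D7 ends at 16, Am ends at 18, Cm ends at 23.
Beat 20 falls within Cm.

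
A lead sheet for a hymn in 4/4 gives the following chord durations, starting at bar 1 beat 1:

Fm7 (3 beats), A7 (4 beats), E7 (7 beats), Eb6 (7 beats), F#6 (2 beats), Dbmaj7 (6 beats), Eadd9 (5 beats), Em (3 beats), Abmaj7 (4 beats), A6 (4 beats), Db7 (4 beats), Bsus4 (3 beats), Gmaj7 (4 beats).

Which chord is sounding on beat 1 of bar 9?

Beat 1 of bar 9 is beat (9−1)×4 + 1 = 33 overall.
Running totals: Fm7 ends at 3, A7 ends at 7, E7 ends at 14, Eb6 ends at 21, F#6 ends at 23, Dbmaj7 ends at 29, Eadd9 ends at 34.
Beat 33 falls within Eadd9.

Eadd9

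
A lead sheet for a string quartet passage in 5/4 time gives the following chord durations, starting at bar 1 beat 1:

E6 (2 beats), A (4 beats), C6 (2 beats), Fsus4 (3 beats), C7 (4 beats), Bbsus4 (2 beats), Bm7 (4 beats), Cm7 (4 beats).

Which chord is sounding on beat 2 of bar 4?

Beat 2 of bar 4 is beat (4−1)×5 + 2 = 17 overall.
Running totals: E6 ends at 2, A ends at 6, C6 ends at 8, Fsus4 ends at 11, C7 ends at 15, Bbsus4 ends at 17.
Beat 17 falls within Bbsus4.

Bbsus4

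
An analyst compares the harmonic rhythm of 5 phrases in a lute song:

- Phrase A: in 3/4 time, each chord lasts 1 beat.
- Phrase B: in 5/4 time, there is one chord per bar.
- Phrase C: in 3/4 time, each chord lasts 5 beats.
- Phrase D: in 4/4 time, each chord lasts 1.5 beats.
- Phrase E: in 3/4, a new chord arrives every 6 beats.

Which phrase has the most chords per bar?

A: each chord is 1 beat in 3/4, so 3 per bar.
B: each chord is 5 beats in 5/4, so 1 per bar.
C: each chord is 5 beats in 3/4, so 0.6 per bar.
D: each chord is 1.5 beats in 4/4, so 8/3 per bar.
E: each chord is 6 beats in 3/4, so 0.5 per bar.
Fastest is A at 3 chords/bar.

Phrase A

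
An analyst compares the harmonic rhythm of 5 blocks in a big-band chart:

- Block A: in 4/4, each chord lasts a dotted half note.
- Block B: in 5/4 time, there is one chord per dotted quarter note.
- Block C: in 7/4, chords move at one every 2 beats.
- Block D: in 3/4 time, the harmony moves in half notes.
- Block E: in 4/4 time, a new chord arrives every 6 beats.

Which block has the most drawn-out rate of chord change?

A: 4/3 = 4/3 chords/bar.
B: 5/1.5 = 10/3 chords/bar.
C: 7/2 = 3.5 chords/bar.
D: 3/2 = 1.5 chords/bar.
E: 4/6 = 2/3 chords/bar.
Slowest is E at 2/3 chords/bar.

Block E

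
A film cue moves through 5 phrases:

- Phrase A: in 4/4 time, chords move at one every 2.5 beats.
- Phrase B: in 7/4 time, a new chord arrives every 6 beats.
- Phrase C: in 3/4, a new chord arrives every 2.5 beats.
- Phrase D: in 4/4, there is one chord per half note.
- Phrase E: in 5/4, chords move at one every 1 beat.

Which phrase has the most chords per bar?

Phrase E

A: 4/2.5 = 1.6 chords/bar.
B: 7/6 = 7/6 chords/bar.
C: 3/2.5 = 1.2 chords/bar.
D: 4/2 = 2 chords/bar.
E: 5/1 = 5 chords/bar.
Fastest is E at 5 chords/bar.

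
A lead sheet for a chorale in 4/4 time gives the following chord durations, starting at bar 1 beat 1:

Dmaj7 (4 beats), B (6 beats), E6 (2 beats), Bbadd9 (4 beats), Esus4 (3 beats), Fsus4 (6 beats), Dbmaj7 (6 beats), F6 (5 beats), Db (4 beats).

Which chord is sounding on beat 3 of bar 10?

Beat 3 of bar 10 is beat (10−1)×4 + 3 = 39 overall.
Running totals: Dmaj7 ends at 4, B ends at 10, E6 ends at 12, Bbadd9 ends at 16, Esus4 ends at 19, Fsus4 ends at 25, Dbmaj7 ends at 31, F6 ends at 36, Db ends at 40.
Beat 39 falls within Db.

Db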